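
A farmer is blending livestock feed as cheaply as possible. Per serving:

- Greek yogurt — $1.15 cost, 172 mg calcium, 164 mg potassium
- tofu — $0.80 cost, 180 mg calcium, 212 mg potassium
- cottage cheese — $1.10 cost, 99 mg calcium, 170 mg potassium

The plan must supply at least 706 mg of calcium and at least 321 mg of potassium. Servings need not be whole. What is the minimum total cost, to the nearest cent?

$3.14

Compare the cost at each extreme point of the feasible region.
Greek yogurt only: max(706/172, 321/164) = 4.105 servings → $4.72.
tofu only: max(706/180, 321/212) = 3.922 servings → $3.14.
cottage cheese only: max(706/99, 321/170) = 7.131 servings → $7.84.
Greek yogurt + tofu: the both-tight solution has a negative serving — not a feasible corner.
Greek yogurt + cottage cheese with both targets exact would need a negative amount; discard.
tofu + cottage cheese: the both-tight solution has a negative serving — not a feasible corner.
The minimum over all feasible corners is $3.14.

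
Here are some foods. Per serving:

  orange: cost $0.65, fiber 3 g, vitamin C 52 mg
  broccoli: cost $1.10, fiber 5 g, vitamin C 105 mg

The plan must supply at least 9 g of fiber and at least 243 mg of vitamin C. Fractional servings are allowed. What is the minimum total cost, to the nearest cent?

For a min-cost LP with two ≥-constraints, a basic feasible solution has at most two positive variables.
orange only: max(9/3, 243/52) = 4.673 servings → $3.04.
broccoli only: max(9/5, 243/105) = 2.314 servings → $2.55.
orange + broccoli with both targets exact would need a negative amount; discard.
The minimum over all feasible corners is $2.55.

$2.55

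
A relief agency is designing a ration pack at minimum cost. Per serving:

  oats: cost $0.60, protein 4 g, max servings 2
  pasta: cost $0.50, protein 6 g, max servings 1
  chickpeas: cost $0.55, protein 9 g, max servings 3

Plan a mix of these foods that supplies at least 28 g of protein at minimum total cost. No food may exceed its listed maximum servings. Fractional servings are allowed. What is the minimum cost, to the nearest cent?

Cost per g of protein: chickpeas $0.0611, pasta $0.0833, oats $0.1500.
Take 3 servings of chickpeas: +27.0 g protein for $1.65 (total $1.65, still need 1.0 g).
Take 0.1667 servings of pasta: +1.0 g protein for $0.08 (total $1.73, still need 0.0 g).
Greedy by cheapest-per-g is optimal for a single linear constraint, so the minimum cost is $1.73.

$1.73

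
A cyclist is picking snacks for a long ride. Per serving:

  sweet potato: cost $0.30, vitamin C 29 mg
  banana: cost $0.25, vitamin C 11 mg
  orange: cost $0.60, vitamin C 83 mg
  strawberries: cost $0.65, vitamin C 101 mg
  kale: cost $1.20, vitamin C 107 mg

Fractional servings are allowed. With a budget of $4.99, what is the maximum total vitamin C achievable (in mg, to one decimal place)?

775.4 mg

Vitamin C per dollar: strawberries 155.4, orange 138.3, sweet potato 96.67, kale 89.17, banana 44.
With no serving limits, spend the whole cost allowance on strawberries: $4.99 / $0.65 × 101 mg = 775.4 mg.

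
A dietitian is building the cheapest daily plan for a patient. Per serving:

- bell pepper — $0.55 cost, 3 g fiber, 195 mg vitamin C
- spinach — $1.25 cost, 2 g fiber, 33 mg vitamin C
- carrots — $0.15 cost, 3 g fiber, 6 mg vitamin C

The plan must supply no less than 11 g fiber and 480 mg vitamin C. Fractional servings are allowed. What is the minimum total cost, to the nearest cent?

An LP optimum is at a vertex; with two nutrient constraints at most two foods are used. Check each candidate.
bell pepper only: max(11/3, 480/195) = 3.667 servings → $2.02.
spinach only: max(11/2, 480/33) = 14.55 servings → $18.18.
carrots only: max(11/3, 480/6) = 80 servings → $12.00.
bell pepper + spinach with both tight: 2.052 servings and 2.423 servings → $4.16.
bell pepper + carrots with both tight: 2.423 servings and 1.243 servings → $1.52.
spinach + carrots: the both-tight solution has a negative serving — not a feasible corner.
So the least-cost plan costs $1.52.

$1.52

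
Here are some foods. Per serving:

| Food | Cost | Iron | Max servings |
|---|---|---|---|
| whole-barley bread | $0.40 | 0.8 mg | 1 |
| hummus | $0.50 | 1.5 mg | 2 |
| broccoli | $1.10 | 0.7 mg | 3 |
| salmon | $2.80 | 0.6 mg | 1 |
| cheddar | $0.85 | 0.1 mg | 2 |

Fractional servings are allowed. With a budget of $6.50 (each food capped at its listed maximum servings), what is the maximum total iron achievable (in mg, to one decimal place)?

6.3 mg

Iron per dollar: hummus 3, whole-barley bread 2, broccoli 0.6364, salmon 0.2143, cheddar 0.1176.
Take 2 servings of hummus: spends $1.00, +3.0 mg iron (running total 3.0 mg).
Take 1 serving of whole-barley bread: spends $0.40, +0.8 mg iron (running total 3.8 mg).
Take 3 servings of broccoli: spends $3.30, +2.1 mg iron (running total 5.9 mg).
Take 0.6429 servings of salmon: spends $1.80, +0.4 mg iron (running total 6.3 mg).
Greedy by best ratio exhausts the cost allowance optimally: 6.3 mg.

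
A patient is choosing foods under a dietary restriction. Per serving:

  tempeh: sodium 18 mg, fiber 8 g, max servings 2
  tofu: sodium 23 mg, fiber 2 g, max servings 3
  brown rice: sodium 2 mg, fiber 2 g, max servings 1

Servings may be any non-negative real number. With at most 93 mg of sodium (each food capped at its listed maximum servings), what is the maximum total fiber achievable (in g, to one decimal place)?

22.8 g

Fiber per mg sodium: brown rice 1, tempeh 0.4444, tofu 0.08696.
Take 1 serving of brown rice: uses 2 mg sodium, +2.0 g fiber (running total 2.0 g).
Take 2 servings of tempeh: uses 36 mg sodium, +16.0 g fiber (running total 18.0 g).
Take 2.391 servings of tofu: uses 55 mg sodium, +4.8 g fiber (running total 22.8 g).
Greedy by best ratio exhausts the sodium allowance optimally: 22.8 g.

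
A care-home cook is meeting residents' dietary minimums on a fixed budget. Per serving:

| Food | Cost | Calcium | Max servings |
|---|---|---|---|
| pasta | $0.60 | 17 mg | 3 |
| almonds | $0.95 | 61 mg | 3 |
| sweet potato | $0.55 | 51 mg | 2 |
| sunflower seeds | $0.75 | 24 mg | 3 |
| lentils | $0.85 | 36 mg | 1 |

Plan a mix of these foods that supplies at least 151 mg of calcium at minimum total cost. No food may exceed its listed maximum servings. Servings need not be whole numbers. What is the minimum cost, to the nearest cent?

Cost per mg of calcium: sweet potato $0.0108, almonds $0.0156, lentils $0.0236, sunflower seeds $0.0312, pasta $0.0353.
Take 2 servings of sweet potato: +102.0 mg calcium for $1.10 (total $1.10, still need 49.0 mg).
Take 0.8033 servings of almonds: +49.0 mg calcium for $0.76 (total $1.86, still need 0.0 mg).
Greedy by cheapest-per-mg is optimal for a single linear constraint, so the minimum cost is $1.86.

$1.86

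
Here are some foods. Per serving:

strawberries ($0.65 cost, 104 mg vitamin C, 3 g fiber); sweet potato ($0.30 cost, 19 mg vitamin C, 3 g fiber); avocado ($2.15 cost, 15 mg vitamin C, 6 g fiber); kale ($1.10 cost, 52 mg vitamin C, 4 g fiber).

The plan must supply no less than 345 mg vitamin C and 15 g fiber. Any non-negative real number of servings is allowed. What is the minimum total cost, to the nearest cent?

$2.53

With two linear requirements the optimum uses one or two foods; enumerate the corners.
strawberries only: max(345/104, 15/3) = 5 servings → $3.25.
sweet potato only: max(345/19, 15/3) = 18.16 servings → $5.45.
avocado only: max(345/15, 15/6) = 23 servings → $49.45.
kale only: max(345/52, 15/4) = 6.635 servings → $7.30.
strawberries + sweet potato with both tight: 2.941 servings and 2.059 servings → $2.53.
strawberries + avocado with both tight: 3.187 servings and 0.9067 servings → $4.02.
strawberries + kale with both tight: 2.308 servings and 2.019 servings → $3.72.
sweet potato + avocado: the both-tight solution has a negative serving — not a feasible corner.
sweet potato + kale with both targets exact would need a negative amount; discard.
avocado + kale: the both-tight solution has a negative serving — not a feasible corner.
Cheapest feasible corner: $2.53.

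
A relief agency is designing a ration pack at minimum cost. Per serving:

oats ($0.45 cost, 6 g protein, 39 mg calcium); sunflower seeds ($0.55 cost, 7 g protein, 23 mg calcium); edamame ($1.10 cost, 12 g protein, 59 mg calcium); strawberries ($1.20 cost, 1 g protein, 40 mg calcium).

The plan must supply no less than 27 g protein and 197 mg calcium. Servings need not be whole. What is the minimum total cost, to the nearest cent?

With two linear requirements the optimum uses one or two foods; enumerate the corners.
oats only: max(27/6, 197/39) = 5.051 servings → $2.27.
sunflower seeds only: max(27/7, 197/23) = 8.565 servings → $4.71.
edamame only: max(27/12, 197/59) = 3.339 servings → $3.67.
strawberries only: max(27/1, 197/40) = 27 servings → $32.40.
oats + sunflower seeds: the both-tight solution has a negative serving — not a feasible corner.
oats + edamame with both targets exact would need a negative amount; discard.
oats + strawberries with both tight: 4.393 servings and 0.6418 servings → $2.75.
sunflower seeds + edamame with both targets exact would need a negative amount; discard.
sunflower seeds + strawberries with both tight: 3.436 servings and 2.949 servings → $5.43.
edamame + strawberries with both tight: 2.097 servings and 1.831 servings → $4.50.
Cheapest feasible corner: $2.27.

$2.27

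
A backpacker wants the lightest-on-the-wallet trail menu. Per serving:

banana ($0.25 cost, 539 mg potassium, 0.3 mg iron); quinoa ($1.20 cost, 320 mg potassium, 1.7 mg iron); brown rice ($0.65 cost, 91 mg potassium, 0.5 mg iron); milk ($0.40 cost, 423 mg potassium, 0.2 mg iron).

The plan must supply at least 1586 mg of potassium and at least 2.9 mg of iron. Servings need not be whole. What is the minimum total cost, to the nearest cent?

This is a tiny linear program; its minimum lies at a vertex of the feasible set. List the vertices and price them.
banana only: max(1586/539, 2.9/0.3) = 9.667 servings → $2.42.
quinoa only: max(1586/320, 2.9/1.7) = 4.956 servings → $5.95.
brown rice only: max(1586/91, 2.9/0.5) = 17.43 servings → $11.33.
milk only: max(1586/423, 2.9/0.2) = 14.5 servings → $5.80.
banana + quinoa with both tight: 2.156 servings and 1.325 servings → $2.13.
banana + brown rice with both tight: 2.185 servings and 4.489 servings → $3.46.
banana + milk: intersection lies outside the first quadrant.
quinoa + brown rice: intersection lies outside the first quadrant.
quinoa + milk with both tight: 1.388 servings and 2.699 servings → $2.75.
brown rice + milk with both tight: 4.705 servings and 2.737 servings → $4.15.
So the least-cost plan costs $2.13.

$2.13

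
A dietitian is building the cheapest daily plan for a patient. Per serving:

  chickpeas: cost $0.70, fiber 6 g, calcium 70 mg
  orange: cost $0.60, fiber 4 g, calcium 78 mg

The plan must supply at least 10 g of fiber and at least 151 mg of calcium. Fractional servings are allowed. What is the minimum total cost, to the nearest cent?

$1.31

An LP optimum is at a vertex; with two nutrient constraints at most two foods are used. Check each candidate.
chickpeas only: max(10/6, 151/70) = 2.157 servings → $1.51.
orange only: max(10/4, 151/78) = 2.5 servings → $1.50.
chickpeas + orange with both tight: 0.9362 servings and 1.096 servings → $1.31.
So the least-cost plan costs $1.31.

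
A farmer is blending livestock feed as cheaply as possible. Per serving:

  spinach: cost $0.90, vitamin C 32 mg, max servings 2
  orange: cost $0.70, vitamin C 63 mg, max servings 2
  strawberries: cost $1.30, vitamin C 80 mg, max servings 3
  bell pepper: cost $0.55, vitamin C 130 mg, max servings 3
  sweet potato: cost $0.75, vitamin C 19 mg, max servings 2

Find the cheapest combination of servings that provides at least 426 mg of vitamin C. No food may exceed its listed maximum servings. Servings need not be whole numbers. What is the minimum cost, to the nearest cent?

Cost per mg of vitamin C: bell pepper $0.0042, orange $0.0111, strawberries $0.0163, spinach $0.0281, sweet potato $0.0395.
Take 3 servings of bell pepper: +390.0 mg vitamin C for $1.65 (total $1.65, still need 36.0 mg).
Take 0.5714 servings of orange: +36.0 mg vitamin C for $0.40 (total $2.05, still need 0.0 mg).
Greedy by cheapest-per-mg is optimal for a single linear constraint, so the minimum cost is $2.05.

$2.05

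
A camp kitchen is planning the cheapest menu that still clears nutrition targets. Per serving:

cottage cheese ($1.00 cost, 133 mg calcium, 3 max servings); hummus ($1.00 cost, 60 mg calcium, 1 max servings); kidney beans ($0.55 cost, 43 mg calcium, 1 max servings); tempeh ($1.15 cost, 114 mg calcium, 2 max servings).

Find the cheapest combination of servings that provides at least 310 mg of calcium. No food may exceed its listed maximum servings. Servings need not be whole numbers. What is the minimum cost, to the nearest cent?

$2.33

Cost per mg of calcium: cottage cheese $0.0075, tempeh $0.0101, kidney beans $0.0128, hummus $0.0167.
Take 2.331 servings of cottage cheese: +310.0 mg calcium for $2.33 (total $2.33, still need 0.0 mg).
Greedy by cheapest-per-mg is optimal for a single linear constraint, so the minimum cost is $2.33.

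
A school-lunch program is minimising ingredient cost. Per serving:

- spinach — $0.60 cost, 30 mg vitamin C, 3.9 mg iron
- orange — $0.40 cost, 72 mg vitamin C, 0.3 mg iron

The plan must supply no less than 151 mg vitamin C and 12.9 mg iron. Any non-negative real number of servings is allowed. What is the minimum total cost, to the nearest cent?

For a min-cost LP with two ≥-constraints, a basic feasible solution has at most two positive variables.
spinach only: max(151/30, 12.9/3.9) = 5.033 servings → $3.02.
orange only: max(151/72, 12.9/0.3) = 43 servings → $17.20.
spinach + orange with both tight: 3.251 servings and 0.7428 servings → $2.25.
So the least-cost plan costs $2.25.

$2.25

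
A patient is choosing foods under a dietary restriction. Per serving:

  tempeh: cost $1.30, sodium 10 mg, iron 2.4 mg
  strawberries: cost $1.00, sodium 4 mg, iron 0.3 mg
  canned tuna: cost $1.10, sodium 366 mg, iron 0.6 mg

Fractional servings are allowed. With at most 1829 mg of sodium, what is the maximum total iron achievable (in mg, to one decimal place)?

439.0 mg

Iron per mg sodium: tempeh 0.24, strawberries 0.075, canned tuna 0.001639.
With no serving limits, spend the whole sodium allowance on tempeh: 1829 mg / 10 mg × 2.4 mg = 439.0 mg.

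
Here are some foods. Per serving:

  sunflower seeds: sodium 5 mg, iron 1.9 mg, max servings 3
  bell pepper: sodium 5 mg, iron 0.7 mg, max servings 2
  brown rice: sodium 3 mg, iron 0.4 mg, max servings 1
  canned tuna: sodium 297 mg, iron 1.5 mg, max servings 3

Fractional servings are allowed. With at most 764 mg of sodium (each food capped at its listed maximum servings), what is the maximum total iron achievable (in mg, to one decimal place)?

Iron per mg sodium: sunflower seeds 0.38, bell pepper 0.14, brown rice 0.1333, canned tuna 0.005051.
Take 3 servings of sunflower seeds: uses 15 mg sodium, +5.7 mg iron (running total 5.7 mg).
Take 2 servings of bell pepper: uses 10 mg sodium, +1.4 mg iron (running total 7.1 mg).
Take 1 serving of brown rice: uses 3 mg sodium, +0.4 mg iron (running total 7.5 mg).
Take 2.478 servings of canned tuna: uses 736 mg sodium, +3.7 mg iron (running total 11.2 mg).
Filling greedily by iron-per-mg sodium is optimal for one linear limit, giving 11.2 mg.

11.2 mg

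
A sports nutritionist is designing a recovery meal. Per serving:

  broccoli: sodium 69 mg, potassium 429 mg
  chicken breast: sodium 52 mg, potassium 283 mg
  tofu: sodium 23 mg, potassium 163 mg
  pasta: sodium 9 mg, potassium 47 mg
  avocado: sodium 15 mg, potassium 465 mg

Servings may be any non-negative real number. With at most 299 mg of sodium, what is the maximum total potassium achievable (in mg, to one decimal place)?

Potassium per mg sodium: avocado 31, tofu 7.087, broccoli 6.217, chicken breast 5.442, pasta 5.222.
With no serving limits, spend the whole sodium allowance on avocado: 299 mg / 15 mg × 465 mg = 9269.0 mg.

9269.0 mg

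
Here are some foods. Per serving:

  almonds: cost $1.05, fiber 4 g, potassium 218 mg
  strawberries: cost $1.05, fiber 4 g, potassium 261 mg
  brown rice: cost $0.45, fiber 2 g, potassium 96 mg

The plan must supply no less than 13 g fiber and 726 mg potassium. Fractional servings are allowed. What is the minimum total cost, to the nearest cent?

$3.15

almonds only: max(13/4, 726/218) = 3.33 servings → $3.50.
strawberries only: max(13/4, 726/261) = 3.25 servings → $3.41.
brown rice only: max(13/2, 726/96) = 7.562 servings → $3.40.
almonds + strawberries with both tight: 2.843 servings and 0.407 servings → $3.41.
almonds + brown rice with both targets exact would need a negative amount; discard.
strawberries + brown rice with both tight: 1.478 servings and 3.543 servings → $3.15.
So the least-cost plan costs $3.15.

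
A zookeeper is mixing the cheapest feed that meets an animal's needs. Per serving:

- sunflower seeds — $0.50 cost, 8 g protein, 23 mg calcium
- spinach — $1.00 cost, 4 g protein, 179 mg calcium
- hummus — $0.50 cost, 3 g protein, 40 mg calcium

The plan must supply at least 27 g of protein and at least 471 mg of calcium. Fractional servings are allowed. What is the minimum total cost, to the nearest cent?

For a min-cost LP with two ≥-constraints, a basic feasible solution has at most two positive variables.
sunflower seeds only: max(27/8, 471/23) = 20.48 servings → $10.24.
spinach only: max(27/4, 471/179) = 6.75 servings → $6.75.
hummus only: max(27/3, 471/40) = 11.78 servings → $5.89.
sunflower seeds + spinach with both tight: 2.201 servings and 2.349 servings → $3.45.
sunflower seeds + hummus with both targets exact would need a negative amount; discard.
spinach + hummus with both tight: 0.8833 servings and 7.822 servings → $4.79.
The minimum over all feasible corners is $3.45.

$3.45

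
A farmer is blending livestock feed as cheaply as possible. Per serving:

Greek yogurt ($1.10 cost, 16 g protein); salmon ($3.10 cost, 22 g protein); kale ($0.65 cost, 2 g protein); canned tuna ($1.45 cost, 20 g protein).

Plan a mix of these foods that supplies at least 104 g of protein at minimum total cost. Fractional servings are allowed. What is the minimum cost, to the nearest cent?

Cost per g of protein: Greek yogurt $0.0688, canned tuna $0.0725, salmon $0.1409, kale $0.3250.
With no serving limits, use only Greek yogurt: 104 g / 16 g = 6.5 servings × $1.10 = $7.15.

$7.15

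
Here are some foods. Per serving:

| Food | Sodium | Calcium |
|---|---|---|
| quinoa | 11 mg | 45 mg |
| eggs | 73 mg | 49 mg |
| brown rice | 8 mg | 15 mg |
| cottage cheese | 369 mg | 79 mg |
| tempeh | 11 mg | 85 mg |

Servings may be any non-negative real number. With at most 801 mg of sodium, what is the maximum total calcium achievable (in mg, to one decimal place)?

6189.5 mg

Calcium per mg sodium: tempeh 7.727, quinoa 4.091, brown rice 1.875, eggs 0.6712, cottage cheese 0.2141.
With no serving limits, spend the whole sodium allowance on tempeh: 801 mg / 11 mg × 85 mg = 6189.5 mg.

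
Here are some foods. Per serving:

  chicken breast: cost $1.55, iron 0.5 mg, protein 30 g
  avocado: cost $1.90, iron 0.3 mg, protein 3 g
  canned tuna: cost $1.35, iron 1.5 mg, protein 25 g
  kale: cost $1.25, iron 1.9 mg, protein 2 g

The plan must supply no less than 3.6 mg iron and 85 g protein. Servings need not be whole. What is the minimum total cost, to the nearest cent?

For a min-cost LP with two ≥-constraints, a basic feasible solution has at most two positive variables.
chicken breast only: max(3.6/0.5, 85/30) = 7.2 servings → $11.16.
avocado only: max(3.6/0.3, 85/3) = 28.33 servings → $53.83.
canned tuna only: max(3.6/1.5, 85/25) = 3.4 servings → $4.59.
kale only: max(3.6/1.9, 85/2) = 42.5 servings → $53.12.
chicken breast + avocado with both tight: 1.96 servings and 8.733 servings → $19.63.
chicken breast + canned tuna with both tight: 1.154 servings and 2.015 servings → $4.51.
chicken breast + kale with both tight: 2.755 servings and 1.17 servings → $5.73.
avocado + canned tuna: intersection lies outside the first quadrant.
avocado + kale with both targets exact would need a negative amount; discard.
canned tuna + kale with both targets exact would need a negative amount; discard.
So the least-cost plan costs $4.51.

$4.51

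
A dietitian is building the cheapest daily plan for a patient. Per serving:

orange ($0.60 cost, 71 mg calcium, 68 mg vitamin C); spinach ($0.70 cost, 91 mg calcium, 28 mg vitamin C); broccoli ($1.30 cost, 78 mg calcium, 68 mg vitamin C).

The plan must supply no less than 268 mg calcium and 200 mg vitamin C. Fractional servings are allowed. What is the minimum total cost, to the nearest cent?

$2.20

Minimising a linear cost over {calcium ≥ 268, vitamin C ≥ 200, servings ≥ 0} — the optimum is at a vertex, using one or two foods.
orange only: max(268/71, 200/68) = 3.775 servings → $2.26.
spinach only: max(268/91, 200/28) = 7.143 servings → $5.00.
broccoli only: max(268/78, 200/68) = 3.436 servings → $4.47.
orange + spinach with both tight: 2.547 servings and 0.9581 servings → $2.20.
orange + broccoli: the both-tight solution has a negative serving — not a feasible corner.
spinach + broccoli with both tight: 0.6553 servings and 2.671 servings → $3.93.
The minimum over all feasible corners is $2.20.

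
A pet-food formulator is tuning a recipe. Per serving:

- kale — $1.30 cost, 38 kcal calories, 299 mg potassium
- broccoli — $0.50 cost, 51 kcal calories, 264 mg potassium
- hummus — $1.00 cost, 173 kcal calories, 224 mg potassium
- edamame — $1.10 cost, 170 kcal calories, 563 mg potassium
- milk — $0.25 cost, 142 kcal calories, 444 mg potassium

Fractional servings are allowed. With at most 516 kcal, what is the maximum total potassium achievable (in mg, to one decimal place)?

Potassium per kcal: kale 7.868, broccoli 5.176, edamame 3.312, milk 3.127, hummus 1.295.
With no serving limits, spend the whole calories allowance on kale: 516 kcal / 38 kcal × 299 mg = 4060.1 mg.

4060.1 mg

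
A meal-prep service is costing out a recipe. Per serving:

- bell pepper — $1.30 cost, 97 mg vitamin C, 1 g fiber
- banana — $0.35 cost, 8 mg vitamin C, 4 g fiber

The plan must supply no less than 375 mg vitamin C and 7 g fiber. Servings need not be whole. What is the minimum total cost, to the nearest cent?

$5.22

Check every corner: each single food scaled to meet both minima, and each pair solved so both constraints bind.
bell pepper only: max(375/97, 7/1) = 7 servings → $9.10.
banana only: max(375/8, 7/4) = 46.88 servings → $16.41.
bell pepper + banana with both tight: 3.8 servings and 0.8 servings → $5.22.
The minimum over all feasible corners is $5.22.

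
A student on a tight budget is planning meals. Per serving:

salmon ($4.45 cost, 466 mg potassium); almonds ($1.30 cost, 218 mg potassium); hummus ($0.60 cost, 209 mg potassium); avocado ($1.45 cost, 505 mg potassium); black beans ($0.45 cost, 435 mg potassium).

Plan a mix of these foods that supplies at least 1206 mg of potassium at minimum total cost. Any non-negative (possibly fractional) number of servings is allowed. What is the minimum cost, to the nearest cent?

Cost per mg of potassium: black beans $0.0010, hummus $0.0029, avocado $0.0029, almonds $0.0060, salmon $0.0095.
With no serving limits, use only black beans: 1206 mg / 435 mg = 2.772 servings × $0.45 = $1.25.

$1.25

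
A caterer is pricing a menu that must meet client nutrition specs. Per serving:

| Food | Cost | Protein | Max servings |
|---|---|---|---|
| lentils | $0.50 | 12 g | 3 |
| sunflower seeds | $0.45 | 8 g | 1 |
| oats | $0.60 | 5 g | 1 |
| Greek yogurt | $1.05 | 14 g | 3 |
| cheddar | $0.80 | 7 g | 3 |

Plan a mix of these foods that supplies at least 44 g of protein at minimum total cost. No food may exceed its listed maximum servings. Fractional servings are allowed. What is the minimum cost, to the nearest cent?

Cost per g of protein: lentils $0.0417, sunflower seeds $0.0563, Greek yogurt $0.0750, cheddar $0.1143, oats $0.1200.
Take 3 servings of lentils: +36.0 g protein for $1.50 (total $1.50, still need 8.0 g).
Take 1 serving of sunflower seeds: +8.0 g protein for $0.45 (total $1.95, still need 0.0 g).
Greedy by cheapest-per-g is optimal for a single linear constraint, so the minimum cost is $1.95.

$1.95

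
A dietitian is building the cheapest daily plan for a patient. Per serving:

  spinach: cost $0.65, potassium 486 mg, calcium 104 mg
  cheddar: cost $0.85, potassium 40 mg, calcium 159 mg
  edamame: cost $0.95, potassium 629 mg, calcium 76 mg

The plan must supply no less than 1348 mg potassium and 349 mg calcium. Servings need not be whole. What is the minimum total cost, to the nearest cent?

$2.12

A basic optimal solution has at most two foods positive. Try each food alone and each pair with both targets met exactly.
spinach only: max(1348/486, 349/104) = 3.356 servings → $2.18.
cheddar only: max(1348/40, 349/159) = 33.7 servings → $28.64.
edamame only: max(1348/629, 349/76) = 4.592 servings → $4.36.
spinach + cheddar with both tight: 2.741 servings and 0.4024 servings → $2.12.
spinach + edamame with both targets exact would need a negative amount; discard.
cheddar + edamame with both tight: 1.207 servings and 2.066 servings → $2.99.
So the least-cost plan costs $2.12.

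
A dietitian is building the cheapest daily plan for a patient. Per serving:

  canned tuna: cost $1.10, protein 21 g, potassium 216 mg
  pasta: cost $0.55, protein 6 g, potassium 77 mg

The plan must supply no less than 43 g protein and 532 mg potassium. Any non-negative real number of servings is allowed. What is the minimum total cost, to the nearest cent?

$2.71

canned tuna only: max(43/21, 532/216) = 2.463 servings → $2.71.
pasta only: max(43/6, 532/77) = 7.167 servings → $3.94.
canned tuna + pasta with both tight: 0.3707 servings and 5.869 servings → $3.64.
Cheapest feasible corner: $2.71.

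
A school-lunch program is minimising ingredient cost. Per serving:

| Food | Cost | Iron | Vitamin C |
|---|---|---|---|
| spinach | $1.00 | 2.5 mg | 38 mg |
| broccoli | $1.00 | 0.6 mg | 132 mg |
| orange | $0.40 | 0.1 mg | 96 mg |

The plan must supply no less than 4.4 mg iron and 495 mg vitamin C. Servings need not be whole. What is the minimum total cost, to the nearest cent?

spinach only: max(4.4/2.5, 495/38) = 13.03 servings → $13.03.
broccoli only: max(4.4/0.6, 495/132) = 7.333 servings → $7.33.
orange only: max(4.4/0.1, 495/96) = 44 servings → $17.60.
spinach + broccoli with both tight: 0.9238 servings and 3.484 servings → $4.41.
spinach + orange with both tight: 1.579 servings and 4.531 servings → $3.39.
broccoli + orange: intersection lies outside the first quadrant.
Cheapest feasible corner: $3.39.

$3.39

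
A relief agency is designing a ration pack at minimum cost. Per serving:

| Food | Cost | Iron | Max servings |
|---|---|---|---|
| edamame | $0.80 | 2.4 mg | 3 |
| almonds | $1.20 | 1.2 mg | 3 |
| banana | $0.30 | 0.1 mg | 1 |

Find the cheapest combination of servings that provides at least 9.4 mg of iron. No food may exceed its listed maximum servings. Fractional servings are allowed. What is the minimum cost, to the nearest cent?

Cost per mg of iron: edamame $0.3333, almonds $1.0000, banana $3.0000.
Take 3 servings of edamame: +7.2 mg iron for $2.40 (total $2.40, still need 2.2 mg).
Take 1.833 servings of almonds: +2.2 mg iron for $2.20 (total $4.60, still need 0.0 mg).
Filling from the cheapest source first is optimal under one linear minimum: $4.60.

$4.60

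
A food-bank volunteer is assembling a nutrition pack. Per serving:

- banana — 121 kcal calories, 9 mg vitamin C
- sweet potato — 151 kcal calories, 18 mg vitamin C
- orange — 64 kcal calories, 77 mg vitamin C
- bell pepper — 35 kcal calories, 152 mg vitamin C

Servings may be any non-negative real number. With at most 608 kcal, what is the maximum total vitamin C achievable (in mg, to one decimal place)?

Vitamin C per kcal: bell pepper 4.343, orange 1.203, sweet potato 0.1192, banana 0.07438.
With no serving limits, spend the whole calories allowance on bell pepper: 608 kcal / 35 kcal × 152 mg = 2640.5 mg.

2640.5 mg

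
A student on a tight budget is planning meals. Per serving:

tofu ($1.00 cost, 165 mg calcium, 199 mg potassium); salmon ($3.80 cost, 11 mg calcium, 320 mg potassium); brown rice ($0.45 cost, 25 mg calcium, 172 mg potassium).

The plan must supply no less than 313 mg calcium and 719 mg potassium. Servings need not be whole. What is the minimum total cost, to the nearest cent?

$2.62

An LP optimum is at a vertex; with two nutrient constraints at most two foods are used. Check each candidate.
tofu only: max(313/165, 719/199) = 3.613 servings → $3.61.
salmon only: max(313/11, 719/320) = 28.45 servings → $108.13.
brown rice only: max(313/25, 719/172) = 12.52 servings → $5.63.
tofu + salmon with both tight: 1.823 servings and 1.113 servings → $6.05.
tofu + brown rice with both tight: 1.532 servings and 2.408 servings → $2.62.
salmon + brown rice: intersection lies outside the first quadrant.
So the least-cost plan costs $2.62.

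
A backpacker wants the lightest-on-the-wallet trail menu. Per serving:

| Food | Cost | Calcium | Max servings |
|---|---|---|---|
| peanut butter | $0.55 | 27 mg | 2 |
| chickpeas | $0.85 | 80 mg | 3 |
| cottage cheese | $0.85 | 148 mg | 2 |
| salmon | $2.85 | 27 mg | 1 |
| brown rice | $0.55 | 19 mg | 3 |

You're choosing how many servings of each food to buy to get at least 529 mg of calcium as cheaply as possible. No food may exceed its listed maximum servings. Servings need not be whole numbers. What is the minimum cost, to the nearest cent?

$4.18

Cost per mg of calcium: cottage cheese $0.0057, chickpeas $0.0106, peanut butter $0.0204, brown rice $0.0289, salmon $0.1056.
Take 2 servings of cottage cheese: +296.0 mg calcium for $1.70 (total $1.70, still need 233.0 mg).
Take 2.913 servings of chickpeas: +233.0 mg calcium for $2.48 (total $4.18, still need 0.0 mg).
Filling from the cheapest source first is optimal under one linear minimum: $4.18.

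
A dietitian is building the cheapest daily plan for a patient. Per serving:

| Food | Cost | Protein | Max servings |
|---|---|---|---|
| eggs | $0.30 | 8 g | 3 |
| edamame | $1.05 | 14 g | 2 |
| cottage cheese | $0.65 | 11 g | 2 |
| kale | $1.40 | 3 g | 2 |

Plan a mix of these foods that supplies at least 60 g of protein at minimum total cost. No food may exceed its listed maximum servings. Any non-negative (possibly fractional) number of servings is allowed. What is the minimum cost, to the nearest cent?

Cost per g of protein: eggs $0.0375, cottage cheese $0.0591, edamame $0.0750, kale $0.4667.
Take 3 servings of eggs: +24.0 g protein for $0.90 (total $0.90, still need 36.0 g).
Take 2 servings of cottage cheese: +22.0 g protein for $1.30 (total $2.20, still need 14.0 g).
Take 1 serving of edamame: +14.0 g protein for $1.05 (total $3.25, still need 0.0 g).
Filling from the cheapest source first is optimal under one linear minimum: $3.25.

$3.25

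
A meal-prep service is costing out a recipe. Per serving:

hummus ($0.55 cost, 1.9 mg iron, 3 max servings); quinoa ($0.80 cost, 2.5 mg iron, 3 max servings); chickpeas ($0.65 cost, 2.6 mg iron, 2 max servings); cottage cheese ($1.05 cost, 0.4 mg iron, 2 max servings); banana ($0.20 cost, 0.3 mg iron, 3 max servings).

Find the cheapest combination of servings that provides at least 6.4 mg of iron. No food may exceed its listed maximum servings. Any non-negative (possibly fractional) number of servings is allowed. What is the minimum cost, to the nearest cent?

$1.65

Cost per mg of iron: chickpeas $0.2500, hummus $0.2895, quinoa $0.3200, banana $0.6667, cottage cheese $2.6250.
Take 2 servings of chickpeas: +5.2 mg iron for $1.30 (total $1.30, still need 1.2 mg).
Take 0.6316 servings of hummus: +1.2 mg iron for $0.35 (total $1.65, still need 0.0 mg).
Greedy by cheapest-per-mg is optimal for a single linear constraint, so the minimum cost is $1.65.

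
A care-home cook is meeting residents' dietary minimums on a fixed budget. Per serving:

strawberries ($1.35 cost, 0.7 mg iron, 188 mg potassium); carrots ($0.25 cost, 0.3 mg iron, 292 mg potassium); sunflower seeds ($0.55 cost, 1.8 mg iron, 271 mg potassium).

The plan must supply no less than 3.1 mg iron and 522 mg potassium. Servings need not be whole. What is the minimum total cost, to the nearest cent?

$0.98

Compare the cost at each extreme point of the feasible region.
strawberries only: max(3.1/0.7, 522/188) = 4.429 servings → $5.98.
carrots only: max(3.1/0.3, 522/292) = 10.33 servings → $2.58.
sunflower seeds only: max(3.1/1.8, 522/271) = 1.926 servings → $1.06.
strawberries + carrots: intersection lies outside the first quadrant.
strawberries + sunflower seeds with both tight: 0.6691 servings and 1.462 servings → $1.71.
carrots + sunflower seeds with both tight: 0.2239 servings and 1.685 servings → $0.98.
Cheapest feasible corner: $0.98.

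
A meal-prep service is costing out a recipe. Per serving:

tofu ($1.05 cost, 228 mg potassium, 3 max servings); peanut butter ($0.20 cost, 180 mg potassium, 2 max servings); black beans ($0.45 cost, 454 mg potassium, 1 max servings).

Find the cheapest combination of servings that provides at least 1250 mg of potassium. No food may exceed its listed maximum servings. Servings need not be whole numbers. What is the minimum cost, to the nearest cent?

Cost per mg of potassium: black beans $0.0010, peanut butter $0.0011, tofu $0.0046.
Take 1 serving of black beans: +454.0 mg potassium for $0.45 (total $0.45, still need 796.0 mg).
Take 2 servings of peanut butter: +360.0 mg potassium for $0.40 (total $0.85, still need 436.0 mg).
Take 1.912 servings of tofu: +436.0 mg potassium for $2.01 (total $2.86, still need 0.0 mg).
Filling from the cheapest source first is optimal under one linear minimum: $2.86.

$2.86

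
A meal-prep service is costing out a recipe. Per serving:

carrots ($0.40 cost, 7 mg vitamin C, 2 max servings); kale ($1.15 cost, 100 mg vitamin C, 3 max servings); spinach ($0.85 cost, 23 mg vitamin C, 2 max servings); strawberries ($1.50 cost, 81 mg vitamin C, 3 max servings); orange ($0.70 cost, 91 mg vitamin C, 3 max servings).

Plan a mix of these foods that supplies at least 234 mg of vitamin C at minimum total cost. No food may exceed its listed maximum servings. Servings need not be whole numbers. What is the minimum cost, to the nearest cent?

Cost per mg of vitamin C: orange $0.0077, kale $0.0115, strawberries $0.0185, spinach $0.0370, carrots $0.0571.
Take 2.571 servings of orange: +234.0 mg vitamin C for $1.80 (total $1.80, still need 0.0 mg).
Greedy by cheapest-per-mg is optimal for a single linear constraint, so the minimum cost is $1.80.

$1.80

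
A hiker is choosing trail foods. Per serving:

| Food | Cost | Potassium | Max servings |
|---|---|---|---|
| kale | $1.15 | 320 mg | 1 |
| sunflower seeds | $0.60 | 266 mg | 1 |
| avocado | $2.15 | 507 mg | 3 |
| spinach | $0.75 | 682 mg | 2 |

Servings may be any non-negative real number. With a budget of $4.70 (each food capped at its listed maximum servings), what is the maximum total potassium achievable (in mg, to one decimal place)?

2291.9 mg

Potassium per dollar: spinach 909.3, sunflower seeds 443.3, kale 278.3, avocado 235.8.
Take 2 servings of spinach: spends $1.50, +1364.0 mg potassium (running total 1364.0 mg).
Take 1 serving of sunflower seeds: spends $0.60, +266.0 mg potassium (running total 1630.0 mg).
Take 1 serving of kale: spends $1.15, +320.0 mg potassium (running total 1950.0 mg).
Take 0.6744 servings of avocado: spends $1.45, +341.9 mg potassium (running total 2291.9 mg).
Filling greedily by potassium-per-dollar is optimal for one linear limit, giving 2291.9 mg.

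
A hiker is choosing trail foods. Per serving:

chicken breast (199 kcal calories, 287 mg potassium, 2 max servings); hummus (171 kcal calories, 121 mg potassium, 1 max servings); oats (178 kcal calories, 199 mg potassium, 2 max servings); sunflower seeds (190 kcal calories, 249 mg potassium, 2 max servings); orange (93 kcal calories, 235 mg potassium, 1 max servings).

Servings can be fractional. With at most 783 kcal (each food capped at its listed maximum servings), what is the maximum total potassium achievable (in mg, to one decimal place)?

Potassium per kcal: orange 2.527, chicken breast 1.442, sunflower seeds 1.311, oats 1.118, hummus 0.7076.
Take 1 serving of orange: uses 93 kcal, +235.0 mg potassium (running total 235.0 mg).
Take 2 servings of chicken breast: uses 398 kcal, +574.0 mg potassium (running total 809.0 mg).
Take 1.537 servings of sunflower seeds: uses 292 kcal, +382.7 mg potassium (running total 1191.7 mg).
Filling greedily by potassium-per-kcal is optimal for one linear limit, giving 1191.7 mg.

1191.7 mg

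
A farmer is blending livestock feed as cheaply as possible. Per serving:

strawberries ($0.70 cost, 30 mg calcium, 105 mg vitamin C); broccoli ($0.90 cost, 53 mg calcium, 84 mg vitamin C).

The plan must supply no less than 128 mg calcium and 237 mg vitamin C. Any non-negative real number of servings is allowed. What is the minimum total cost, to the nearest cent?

This is a tiny linear program; its minimum lies at a vertex of the feasible set. List the vertices and price them.
strawberries only: max(128/30, 237/105) = 4.267 servings → $2.99.
broccoli only: max(128/53, 237/84) = 2.821 servings → $2.54.
strawberries + broccoli with both tight: 0.5941 servings and 2.079 servings → $2.29.
The minimum over all feasible corners is $2.29.

$2.29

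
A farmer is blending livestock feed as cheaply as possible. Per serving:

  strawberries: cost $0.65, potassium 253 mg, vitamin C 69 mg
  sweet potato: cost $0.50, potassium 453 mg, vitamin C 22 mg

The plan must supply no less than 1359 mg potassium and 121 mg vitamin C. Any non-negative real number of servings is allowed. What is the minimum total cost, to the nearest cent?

$1.86

For a min-cost LP with two ≥-constraints, a basic feasible solution has at most two positive variables.
strawberries only: max(1359/253, 121/69) = 5.372 servings → $3.49.
sweet potato only: max(1359/453, 121/22) = 5.5 servings → $2.75.
strawberries + sweet potato with both tight: 0.9698 servings and 2.458 servings → $1.86.
Cheapest feasible corner: $1.86.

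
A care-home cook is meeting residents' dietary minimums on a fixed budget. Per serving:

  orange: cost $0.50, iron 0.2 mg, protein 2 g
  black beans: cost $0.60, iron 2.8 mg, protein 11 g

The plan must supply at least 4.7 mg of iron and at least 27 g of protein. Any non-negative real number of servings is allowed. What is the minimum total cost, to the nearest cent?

$1.47

Two binding constraints pin down two serving amounts, so the optimal mix uses at most two foods. The candidates are each food alone (scaled to the tighter of iron/protein) and each pair with both constraints tight.
orange only: max(4.7/0.2, 27/2) = 23.5 servings → $11.75.
black beans only: max(4.7/2.8, 27/11) = 2.455 servings → $1.47.
orange + black beans with both tight: 7.029 servings and 1.176 servings → $4.22.
Cheapest feasible corner: $1.47.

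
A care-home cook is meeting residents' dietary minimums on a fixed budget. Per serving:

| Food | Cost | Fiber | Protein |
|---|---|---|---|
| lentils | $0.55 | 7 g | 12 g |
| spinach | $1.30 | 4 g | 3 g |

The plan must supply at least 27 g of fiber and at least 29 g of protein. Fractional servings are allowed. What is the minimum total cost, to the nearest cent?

$2.12

Check every corner: each single food scaled to meet both minima, and each pair solved so both constraints bind.
lentils only: max(27/7, 29/12) = 3.857 servings → $2.12.
spinach only: max(27/4, 29/3) = 9.667 servings → $12.57.
lentils + spinach with both tight: 1.296 servings and 4.481 servings → $6.54.
Cheapest feasible corner: $2.12.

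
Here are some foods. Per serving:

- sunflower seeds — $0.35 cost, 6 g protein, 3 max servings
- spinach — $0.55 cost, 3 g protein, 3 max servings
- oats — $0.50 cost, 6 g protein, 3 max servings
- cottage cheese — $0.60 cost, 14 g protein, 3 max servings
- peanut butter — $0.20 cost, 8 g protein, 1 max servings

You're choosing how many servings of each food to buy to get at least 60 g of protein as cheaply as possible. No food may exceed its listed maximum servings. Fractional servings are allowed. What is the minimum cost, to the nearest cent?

Cost per g of protein: peanut butter $0.0250, cottage cheese $0.0429, sunflower seeds $0.0583, oats $0.0833, spinach $0.1833.
Take 1 serving of peanut butter: +8.0 g protein for $0.20 (total $0.20, still need 52.0 g).
Take 3 servings of cottage cheese: +42.0 g protein for $1.80 (total $2.00, still need 10.0 g).
Take 1.667 servings of sunflower seeds: +10.0 g protein for $0.58 (total $2.58, still need 0.0 g).
Greedy by cheapest-per-g is optimal for a single linear constraint, so the minimum cost is $2.58.

$2.58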